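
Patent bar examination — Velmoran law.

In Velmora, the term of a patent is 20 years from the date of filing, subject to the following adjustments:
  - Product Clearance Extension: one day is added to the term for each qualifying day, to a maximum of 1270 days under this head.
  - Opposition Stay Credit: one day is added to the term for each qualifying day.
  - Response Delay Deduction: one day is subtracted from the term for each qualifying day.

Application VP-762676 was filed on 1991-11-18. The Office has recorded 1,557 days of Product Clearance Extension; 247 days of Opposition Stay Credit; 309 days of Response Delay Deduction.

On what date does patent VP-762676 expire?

2015-03-10

Base term: filing date + 20 years → 18 November 2011.
Product Clearance Extension: 1557 days claimed exceeds the 1270-day cap, so +1270 days → 11 May 2015.
Opposition Stay Credit: +247 days → 13 January 2016.
Response Delay Deduction: −309 days → 10 March 2015.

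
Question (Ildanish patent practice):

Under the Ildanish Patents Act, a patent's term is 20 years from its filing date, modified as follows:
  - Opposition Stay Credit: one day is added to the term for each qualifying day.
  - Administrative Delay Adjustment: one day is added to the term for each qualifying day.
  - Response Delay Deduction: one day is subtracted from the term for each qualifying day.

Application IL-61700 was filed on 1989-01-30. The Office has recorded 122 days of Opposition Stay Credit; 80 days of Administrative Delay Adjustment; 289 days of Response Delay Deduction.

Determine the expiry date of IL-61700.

November 4, 2008

Base term: filing date + 20 years → 30 January 2009.
Opposition Stay Credit: +122 days → 1 June 2009.
Administrative Delay Adjustment: +80 days → 20 August 2009.
Response Delay Deduction: −289 days → 4 November 2008.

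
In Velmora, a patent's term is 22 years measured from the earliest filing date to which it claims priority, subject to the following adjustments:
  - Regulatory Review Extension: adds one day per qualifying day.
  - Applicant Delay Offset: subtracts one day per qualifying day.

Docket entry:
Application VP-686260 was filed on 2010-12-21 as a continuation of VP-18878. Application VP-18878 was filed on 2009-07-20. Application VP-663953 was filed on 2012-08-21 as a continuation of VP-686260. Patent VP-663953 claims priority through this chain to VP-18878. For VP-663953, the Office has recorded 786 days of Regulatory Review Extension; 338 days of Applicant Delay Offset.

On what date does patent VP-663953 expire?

Earliest priority filing: 20 July 2009.
Base term: 20 July 2009 + 22 years → 20 July 2031.
Regulatory Review Extension: +786 days → 13 September 2033.
Applicant Delay Offset: −338 days → 10 October 2032.

2032-10-10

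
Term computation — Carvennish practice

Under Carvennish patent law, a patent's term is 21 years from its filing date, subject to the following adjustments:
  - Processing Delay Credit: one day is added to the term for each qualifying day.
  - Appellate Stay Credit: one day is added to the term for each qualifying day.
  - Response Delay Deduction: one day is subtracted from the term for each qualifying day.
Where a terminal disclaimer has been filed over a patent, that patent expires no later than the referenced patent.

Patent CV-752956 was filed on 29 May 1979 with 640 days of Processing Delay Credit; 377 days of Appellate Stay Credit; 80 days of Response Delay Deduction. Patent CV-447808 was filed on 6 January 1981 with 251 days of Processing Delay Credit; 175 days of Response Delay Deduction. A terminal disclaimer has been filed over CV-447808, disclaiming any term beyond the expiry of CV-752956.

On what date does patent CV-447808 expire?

Natural term of CV-447808:
  Base: filing + 21 years → 6 January 2002.
  Processing Delay Credit: +251 days → 14 September 2002.
  Response Delay Deduction: −175 days → 23 March 2002.
Expiry of referenced patent CV-752956:
  Base: filing + 21 years → 29 May 2000.
  Processing Delay Credit: +640 days → 28 February 2002.
  Appellate Stay Credit: +377 days → 12 March 2003.
  Response Delay Deduction: −80 days → 22 December 2002.
Terminal disclaimer: CV-447808 expires on the earlier of 23 March 2002 and 22 December 2002.

March 23, 2002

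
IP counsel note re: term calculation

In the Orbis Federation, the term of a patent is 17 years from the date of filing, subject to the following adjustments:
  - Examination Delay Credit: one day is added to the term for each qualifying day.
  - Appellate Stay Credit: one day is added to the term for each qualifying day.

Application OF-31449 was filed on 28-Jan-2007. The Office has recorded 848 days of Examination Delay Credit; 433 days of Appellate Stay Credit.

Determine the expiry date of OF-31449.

Base term: filing date + 17 years → 28 January 2024.
Examination Delay Credit: +848 days → 25 May 2026.
Appellate Stay Credit: +433 days → 1 August 2027.

August 1, 2027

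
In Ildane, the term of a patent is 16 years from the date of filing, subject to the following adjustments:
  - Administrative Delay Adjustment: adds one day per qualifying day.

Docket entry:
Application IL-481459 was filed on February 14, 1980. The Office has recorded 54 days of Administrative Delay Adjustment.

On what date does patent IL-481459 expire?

April 8, 1996

Base term: filing date + 16 years → 14 February 1996.
Administrative Delay Adjustment: +54 days → 8 April 1996.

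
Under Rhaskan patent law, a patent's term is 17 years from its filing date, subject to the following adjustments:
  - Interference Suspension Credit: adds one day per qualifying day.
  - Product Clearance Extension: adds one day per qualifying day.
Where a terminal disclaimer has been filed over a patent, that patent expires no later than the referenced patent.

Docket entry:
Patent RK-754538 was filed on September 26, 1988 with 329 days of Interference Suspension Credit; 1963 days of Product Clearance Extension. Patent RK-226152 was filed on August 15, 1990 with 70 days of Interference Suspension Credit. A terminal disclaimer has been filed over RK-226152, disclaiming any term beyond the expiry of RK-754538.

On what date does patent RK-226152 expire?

Natural term of RK-226152:
  Base: filing + 17 years → 15 August 2007.
  Interference Suspension Credit: +70 days → 24 October 2007.
Expiry of referenced patent RK-754538:
  Base: filing + 17 years → 26 September 2005.
  Interference Suspension Credit: +329 days → 21 August 2006.
  Product Clearance Extension: +1963 days → 5 January 2012.
Terminal disclaimer: RK-226152 expires on the earlier of 24 October 2007 and 5 January 2012.

October 24, 2007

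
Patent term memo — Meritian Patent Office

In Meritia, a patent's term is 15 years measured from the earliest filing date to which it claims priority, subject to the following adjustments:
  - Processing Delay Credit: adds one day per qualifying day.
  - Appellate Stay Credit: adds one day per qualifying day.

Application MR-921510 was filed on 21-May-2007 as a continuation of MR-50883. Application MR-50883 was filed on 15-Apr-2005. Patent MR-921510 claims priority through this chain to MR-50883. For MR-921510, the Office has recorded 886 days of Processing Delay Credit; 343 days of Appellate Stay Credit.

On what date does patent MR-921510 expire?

Earliest priority filing: 15 April 2005.
Base term: 15 April 2005 + 15 years → 15 April 2020.
Processing Delay Credit: +886 days → 18 September 2022.
Appellate Stay Credit: +343 days → 27 August 2023.

August 27, 2023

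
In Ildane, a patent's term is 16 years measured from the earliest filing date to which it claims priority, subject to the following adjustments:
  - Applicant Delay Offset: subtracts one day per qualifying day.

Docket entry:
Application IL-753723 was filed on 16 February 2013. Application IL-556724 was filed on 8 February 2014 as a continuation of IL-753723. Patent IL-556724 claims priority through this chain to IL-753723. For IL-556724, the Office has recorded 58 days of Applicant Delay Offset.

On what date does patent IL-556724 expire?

2028-12-20

Earliest priority filing: 16 February 2013.
Base term: 16 February 2013 + 16 years → 16 February 2029.
Applicant Delay Offset: −58 days → 20 December 2028.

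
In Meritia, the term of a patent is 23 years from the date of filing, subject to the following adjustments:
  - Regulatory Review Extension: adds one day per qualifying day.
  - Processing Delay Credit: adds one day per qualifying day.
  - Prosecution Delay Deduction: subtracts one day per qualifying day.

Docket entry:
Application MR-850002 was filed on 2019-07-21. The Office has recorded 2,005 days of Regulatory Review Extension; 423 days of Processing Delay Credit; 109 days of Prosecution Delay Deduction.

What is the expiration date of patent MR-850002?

Base term: filing date + 23 years → 21 July 2042.
Regulatory Review Extension: +2005 days → 16 January 2048.
Processing Delay Credit: +423 days → 14 March 2049.
Prosecution Delay Deduction: −109 days → 25 November 2048.

November 25, 2048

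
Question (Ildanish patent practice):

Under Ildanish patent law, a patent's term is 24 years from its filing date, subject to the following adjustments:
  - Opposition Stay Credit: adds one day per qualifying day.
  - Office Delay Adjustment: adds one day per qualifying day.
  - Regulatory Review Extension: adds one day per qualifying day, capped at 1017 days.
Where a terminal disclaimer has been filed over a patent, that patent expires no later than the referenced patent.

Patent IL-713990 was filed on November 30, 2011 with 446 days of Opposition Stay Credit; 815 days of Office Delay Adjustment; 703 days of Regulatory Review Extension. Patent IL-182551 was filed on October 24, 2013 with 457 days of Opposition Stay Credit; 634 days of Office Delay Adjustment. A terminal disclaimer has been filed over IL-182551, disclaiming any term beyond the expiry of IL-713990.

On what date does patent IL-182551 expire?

Natural term of IL-182551:
  Base: filing + 24 years → 24 October 2037.
  Opposition Stay Credit: +457 days → 24 January 2039.
  Office Delay Adjustment: +634 days → 19 October 2040.
Expiry of referenced patent IL-713990:
  Base: filing + 24 years → 30 November 2035.
  Opposition Stay Credit: +446 days → 18 February 2037.
  Office Delay Adjustment: +815 days → 14 May 2039.
  Regulatory Review Extension: 703 days (within the 1017-day cap) → +703 days → 16 April 2041.
Terminal disclaimer: IL-182551 expires on the earlier of 19 October 2040 and 16 April 2041.

2040-10-19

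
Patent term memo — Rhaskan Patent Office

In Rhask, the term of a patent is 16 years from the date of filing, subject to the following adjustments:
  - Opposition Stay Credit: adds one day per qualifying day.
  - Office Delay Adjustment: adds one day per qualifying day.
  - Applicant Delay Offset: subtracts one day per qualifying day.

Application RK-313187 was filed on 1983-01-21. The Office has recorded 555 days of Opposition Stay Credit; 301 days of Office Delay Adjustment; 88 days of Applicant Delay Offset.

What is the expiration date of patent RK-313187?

Base term: filing date + 16 years → 21 January 1999.
Opposition Stay Credit: +555 days → 29 July 2000.
Office Delay Adjustment: +301 days → 26 May 2001.
Applicant Delay Offset: −88 days → 27 February 2001.

February 27, 2001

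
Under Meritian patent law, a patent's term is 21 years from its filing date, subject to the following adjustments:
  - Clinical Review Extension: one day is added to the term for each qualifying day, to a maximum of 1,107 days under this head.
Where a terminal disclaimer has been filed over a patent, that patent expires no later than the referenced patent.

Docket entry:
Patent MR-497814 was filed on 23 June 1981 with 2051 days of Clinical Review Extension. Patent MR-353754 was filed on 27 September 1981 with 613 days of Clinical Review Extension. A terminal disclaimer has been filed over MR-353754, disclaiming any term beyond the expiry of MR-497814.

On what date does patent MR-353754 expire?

June 1, 2004

Natural term of MR-353754:
  Base: filing + 21 years → 27 September 2002.
  Clinical Review Extension: 613 days (within the 1107-day cap) → +613 days → 1 June 2004.
Expiry of referenced patent MR-497814:
  Base: filing + 21 years → 23 June 2002.
  Clinical Review Extension: 2051 days claimed exceeds the 1107-day cap, so +1107 days → 4 July 2005.
Terminal disclaimer: MR-353754 expires on the earlier of 1 June 2004 and 4 July 2005.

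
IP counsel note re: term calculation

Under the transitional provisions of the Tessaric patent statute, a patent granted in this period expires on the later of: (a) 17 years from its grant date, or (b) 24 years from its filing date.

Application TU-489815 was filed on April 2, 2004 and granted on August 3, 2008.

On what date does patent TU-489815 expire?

2028-04-02

(a) grant + 17 years → 3 August 2025.
(b) filing + 24 years → 2 April 2028.
Later of the two: 2 April 2028.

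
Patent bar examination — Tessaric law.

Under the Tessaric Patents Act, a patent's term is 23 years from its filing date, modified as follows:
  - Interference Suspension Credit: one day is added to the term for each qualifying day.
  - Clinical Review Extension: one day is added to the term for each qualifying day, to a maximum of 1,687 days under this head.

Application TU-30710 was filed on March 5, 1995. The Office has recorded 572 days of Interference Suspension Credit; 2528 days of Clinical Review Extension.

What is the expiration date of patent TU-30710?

2024-05-11

Base term: filing date + 23 years → 5 March 2018.
Interference Suspension Credit: +572 days → 28 September 2019.
Clinical Review Extension: 2528 days claimed exceeds the 1687-day cap, so +1687 days → 11 May 2024.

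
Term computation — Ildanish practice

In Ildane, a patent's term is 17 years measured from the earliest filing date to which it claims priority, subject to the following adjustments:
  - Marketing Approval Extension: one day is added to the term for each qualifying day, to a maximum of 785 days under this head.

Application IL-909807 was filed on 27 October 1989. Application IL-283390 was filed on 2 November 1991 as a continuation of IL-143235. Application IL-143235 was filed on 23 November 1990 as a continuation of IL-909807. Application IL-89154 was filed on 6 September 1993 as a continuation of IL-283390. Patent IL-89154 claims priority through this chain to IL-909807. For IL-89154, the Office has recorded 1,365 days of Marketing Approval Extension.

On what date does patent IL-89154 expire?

2008-12-20

Earliest priority filing: 27 October 1989.
Base term: 27 October 1989 + 17 years → 27 October 2006.
Marketing Approval Extension: 1365 days claimed exceeds the 785-day cap, so +785 days → 20 December 2008.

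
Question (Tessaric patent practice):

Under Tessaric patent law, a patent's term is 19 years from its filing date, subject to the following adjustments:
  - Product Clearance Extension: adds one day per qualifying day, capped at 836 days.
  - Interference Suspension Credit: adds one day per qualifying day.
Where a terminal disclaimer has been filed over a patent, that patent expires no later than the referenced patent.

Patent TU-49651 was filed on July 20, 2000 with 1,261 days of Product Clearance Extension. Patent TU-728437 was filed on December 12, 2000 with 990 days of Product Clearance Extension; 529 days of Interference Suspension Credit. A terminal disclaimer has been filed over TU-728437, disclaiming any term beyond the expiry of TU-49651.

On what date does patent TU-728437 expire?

Natural term of TU-728437:
  Base: filing + 19 years → 12 December 2019.
  Product Clearance Extension: 990 days claimed exceeds the 836-day cap, so +836 days → 27 March 2022.
  Interference Suspension Credit: +529 days → 7 September 2023.
Expiry of referenced patent TU-49651:
  Base: filing + 19 years → 20 July 2019.
  Product Clearance Extension: 1261 days claimed exceeds the 836-day cap, so +836 days → 2 November 2021.
Terminal disclaimer: TU-728437 expires on the earlier of 7 September 2023 and 2 November 2021.

November 2, 2021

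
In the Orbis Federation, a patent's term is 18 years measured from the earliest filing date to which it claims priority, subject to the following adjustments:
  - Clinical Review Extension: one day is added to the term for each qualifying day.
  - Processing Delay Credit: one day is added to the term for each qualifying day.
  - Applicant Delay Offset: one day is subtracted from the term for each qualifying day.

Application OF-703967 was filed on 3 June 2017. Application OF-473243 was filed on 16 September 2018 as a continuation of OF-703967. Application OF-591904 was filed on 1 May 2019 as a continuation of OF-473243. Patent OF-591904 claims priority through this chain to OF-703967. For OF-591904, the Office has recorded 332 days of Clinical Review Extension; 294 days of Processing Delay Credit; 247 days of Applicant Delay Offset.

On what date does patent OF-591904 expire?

June 16, 2036

Earliest priority filing: 3 June 2017.
Base term: 3 June 2017 + 18 years → 3 June 2035.
Clinical Review Extension: +332 days → 30 April 2036.
Processing Delay Credit: +294 days → 18 February 2037.
Applicant Delay Offset: −247 days → 16 June 2036.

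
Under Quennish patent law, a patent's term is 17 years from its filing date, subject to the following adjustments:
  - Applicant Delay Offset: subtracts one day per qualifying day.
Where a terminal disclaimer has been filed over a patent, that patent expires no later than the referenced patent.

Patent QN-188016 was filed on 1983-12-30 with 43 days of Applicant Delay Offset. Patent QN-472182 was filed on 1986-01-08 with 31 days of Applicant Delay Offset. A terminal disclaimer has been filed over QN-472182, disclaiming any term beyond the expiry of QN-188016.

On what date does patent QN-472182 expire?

Natural term of QN-472182:
  Base: filing + 17 years → 8 January 2003.
  Applicant Delay Offset: −31 days → 8 December 2002.
Expiry of referenced patent QN-188016:
  Base: filing + 17 years → 30 December 2000.
  Applicant Delay Offset: −43 days → 17 November 2000.
Terminal disclaimer: QN-472182 expires on the earlier of 8 December 2002 and 17 November 2000.

2000-11-17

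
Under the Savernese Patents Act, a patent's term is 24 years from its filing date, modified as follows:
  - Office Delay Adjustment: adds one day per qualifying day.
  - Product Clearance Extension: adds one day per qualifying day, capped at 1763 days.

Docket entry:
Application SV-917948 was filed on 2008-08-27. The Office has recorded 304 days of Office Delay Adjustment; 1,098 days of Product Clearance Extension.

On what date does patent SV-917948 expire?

June 29, 2036

Base term: filing date + 24 years → 27 August 2032.
Office Delay Adjustment: +304 days → 27 June 2033.
Product Clearance Extension: 1098 days (within the 1763-day cap) → +1098 days → 29 June 2036.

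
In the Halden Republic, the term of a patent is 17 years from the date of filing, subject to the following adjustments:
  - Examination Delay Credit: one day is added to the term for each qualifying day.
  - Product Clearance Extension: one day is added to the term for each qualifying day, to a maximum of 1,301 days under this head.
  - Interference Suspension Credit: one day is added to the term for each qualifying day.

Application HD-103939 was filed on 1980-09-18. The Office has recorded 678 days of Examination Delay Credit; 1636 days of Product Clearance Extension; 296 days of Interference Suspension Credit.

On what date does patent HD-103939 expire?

December 11, 2003

Base term: filing date + 17 years → 18 September 1997.
Examination Delay Credit: +678 days → 28 July 1999.
Product Clearance Extension: 1636 days claimed exceeds the 1301-day cap, so +1301 days → 18 February 2003.
Interference Suspension Credit: +296 days → 11 December 2003.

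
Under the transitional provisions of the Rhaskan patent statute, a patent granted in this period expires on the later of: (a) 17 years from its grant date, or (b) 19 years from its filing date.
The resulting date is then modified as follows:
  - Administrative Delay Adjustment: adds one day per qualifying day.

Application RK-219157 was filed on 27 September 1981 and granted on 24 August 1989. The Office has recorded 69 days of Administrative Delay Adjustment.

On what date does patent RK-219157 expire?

(a) grant + 17 years → 24 August 2006.
(b) filing + 19 years → 27 September 2000.
Later of the two: 24 August 2006.
Administrative Delay Adjustment: +69 days → 1 November 2006.

November 1, 2006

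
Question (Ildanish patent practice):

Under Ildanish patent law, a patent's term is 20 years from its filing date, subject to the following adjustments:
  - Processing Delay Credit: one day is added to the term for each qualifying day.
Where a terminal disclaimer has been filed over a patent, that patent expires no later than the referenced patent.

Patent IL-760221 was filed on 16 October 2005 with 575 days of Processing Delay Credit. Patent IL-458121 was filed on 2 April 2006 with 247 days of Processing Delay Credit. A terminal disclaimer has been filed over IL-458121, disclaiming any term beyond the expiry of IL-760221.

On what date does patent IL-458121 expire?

December 5, 2026

Natural term of IL-458121:
  Base: filing + 20 years → 2 April 2026.
  Processing Delay Credit: +247 days → 5 December 2026.
Expiry of referenced patent IL-760221:
  Base: filing + 20 years → 16 October 2025.
  Processing Delay Credit: +575 days → 14 May 2027.
Terminal disclaimer: IL-458121 expires on the earlier of 5 December 2026 and 14 May 2027.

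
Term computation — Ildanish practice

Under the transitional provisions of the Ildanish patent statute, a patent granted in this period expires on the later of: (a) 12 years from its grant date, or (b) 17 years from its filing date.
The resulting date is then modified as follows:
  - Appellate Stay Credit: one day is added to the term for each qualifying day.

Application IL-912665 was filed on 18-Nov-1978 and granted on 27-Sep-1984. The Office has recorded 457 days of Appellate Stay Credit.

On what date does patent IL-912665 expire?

(a) grant + 12 years → 27 September 1996.
(b) filing + 17 years → 18 November 1995.
Later of the two: 27 September 1996.
Appellate Stay Credit: +457 days → 28 December 1997.

1997-12-28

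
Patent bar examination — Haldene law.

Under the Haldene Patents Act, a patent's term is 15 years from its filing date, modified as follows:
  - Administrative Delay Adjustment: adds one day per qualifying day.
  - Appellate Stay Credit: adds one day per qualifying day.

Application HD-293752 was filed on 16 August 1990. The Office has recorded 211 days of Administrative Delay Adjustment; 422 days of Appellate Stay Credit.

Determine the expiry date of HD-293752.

May 11, 2007

Base term: filing date + 15 years → 16 August 2005.
Administrative Delay Adjustment: +211 days → 15 March 2006.
Appellate Stay Credit: +422 days → 11 May 2007.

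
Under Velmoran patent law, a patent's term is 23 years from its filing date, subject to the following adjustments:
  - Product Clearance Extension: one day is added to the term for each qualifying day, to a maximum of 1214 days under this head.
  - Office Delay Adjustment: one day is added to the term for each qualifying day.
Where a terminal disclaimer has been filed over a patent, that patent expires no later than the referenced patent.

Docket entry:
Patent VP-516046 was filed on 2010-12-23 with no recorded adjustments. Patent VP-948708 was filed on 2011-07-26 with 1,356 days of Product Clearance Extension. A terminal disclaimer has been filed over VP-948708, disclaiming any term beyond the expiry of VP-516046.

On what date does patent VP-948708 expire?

Natural term of VP-948708:
  Base: filing + 23 years → 26 July 2034.
  Product Clearance Extension: 1356 days claimed exceeds the 1214-day cap, so +1214 days → 21 November 2037.
Expiry of referenced patent VP-516046:
  Base: filing + 23 years → 23 December 2033.
Terminal disclaimer: VP-948708 expires on the earlier of 21 November 2037 and 23 December 2033.

December 23, 2033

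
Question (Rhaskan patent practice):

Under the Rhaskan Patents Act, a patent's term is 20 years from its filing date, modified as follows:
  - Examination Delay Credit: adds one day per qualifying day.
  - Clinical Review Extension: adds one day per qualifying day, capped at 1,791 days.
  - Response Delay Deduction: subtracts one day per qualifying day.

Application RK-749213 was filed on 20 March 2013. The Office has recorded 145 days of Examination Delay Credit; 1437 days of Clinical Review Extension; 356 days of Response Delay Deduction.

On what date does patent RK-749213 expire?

Base term: filing date + 20 years → 20 March 2033.
Examination Delay Credit: +145 days → 12 August 2033.
Clinical Review Extension: 1437 days (within the 1791-day cap) → +1437 days → 19 July 2037.
Response Delay Deduction: −356 days → 28 July 2036.

2036-07-28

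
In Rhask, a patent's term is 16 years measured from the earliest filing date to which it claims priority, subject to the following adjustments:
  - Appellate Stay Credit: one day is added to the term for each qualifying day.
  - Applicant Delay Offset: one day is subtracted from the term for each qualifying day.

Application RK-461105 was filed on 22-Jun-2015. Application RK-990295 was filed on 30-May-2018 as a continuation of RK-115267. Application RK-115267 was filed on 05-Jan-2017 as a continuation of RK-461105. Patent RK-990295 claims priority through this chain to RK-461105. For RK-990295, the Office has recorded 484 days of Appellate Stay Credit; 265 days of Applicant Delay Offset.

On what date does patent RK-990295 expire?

Earliest priority filing: 22 June 2015.
Base term: 22 June 2015 + 16 years → 22 June 2031.
Appellate Stay Credit: +484 days → 18 October 2032.
Applicant Delay Offset: −265 days → 27 January 2032.

2032-01-27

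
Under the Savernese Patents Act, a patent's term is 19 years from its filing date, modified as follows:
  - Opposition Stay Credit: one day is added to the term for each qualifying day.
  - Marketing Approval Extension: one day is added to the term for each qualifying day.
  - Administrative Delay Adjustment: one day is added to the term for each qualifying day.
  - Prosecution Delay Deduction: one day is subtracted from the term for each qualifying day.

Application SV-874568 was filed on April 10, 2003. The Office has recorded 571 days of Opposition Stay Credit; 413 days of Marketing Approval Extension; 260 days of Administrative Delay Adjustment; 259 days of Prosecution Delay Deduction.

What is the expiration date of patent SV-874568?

Base term: filing date + 19 years → 10 April 2022.
Opposition Stay Credit: +571 days → 2 November 2023.
Marketing Approval Extension: +413 days → 19 December 2024.
Administrative Delay Adjustment: +260 days → 5 September 2025.
Prosecution Delay Deduction: −259 days → 20 December 2024.

2024-12-20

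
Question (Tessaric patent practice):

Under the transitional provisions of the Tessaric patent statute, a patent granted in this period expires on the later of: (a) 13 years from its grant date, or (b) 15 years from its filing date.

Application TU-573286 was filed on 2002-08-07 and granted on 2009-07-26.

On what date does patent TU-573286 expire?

(a) grant + 13 years → 26 July 2022.
(b) filing + 15 years → 7 August 2017.
Later of the two: 26 July 2022.

2022-07-26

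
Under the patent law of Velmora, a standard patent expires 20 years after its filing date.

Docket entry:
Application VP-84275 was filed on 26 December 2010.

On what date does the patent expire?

2030-12-26

Filing date + 20 years → 26 December 2030.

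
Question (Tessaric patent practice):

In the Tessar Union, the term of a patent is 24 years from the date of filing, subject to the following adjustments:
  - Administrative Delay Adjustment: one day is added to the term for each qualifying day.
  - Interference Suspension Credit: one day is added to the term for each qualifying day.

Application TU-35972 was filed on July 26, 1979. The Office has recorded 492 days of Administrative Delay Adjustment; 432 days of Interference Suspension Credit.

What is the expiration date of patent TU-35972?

2006-02-04

Base term: filing date + 24 years → 26 July 2003.
Administrative Delay Adjustment: +492 days → 29 November 2004.
Interference Suspension Credit: +432 days → 4 February 2006.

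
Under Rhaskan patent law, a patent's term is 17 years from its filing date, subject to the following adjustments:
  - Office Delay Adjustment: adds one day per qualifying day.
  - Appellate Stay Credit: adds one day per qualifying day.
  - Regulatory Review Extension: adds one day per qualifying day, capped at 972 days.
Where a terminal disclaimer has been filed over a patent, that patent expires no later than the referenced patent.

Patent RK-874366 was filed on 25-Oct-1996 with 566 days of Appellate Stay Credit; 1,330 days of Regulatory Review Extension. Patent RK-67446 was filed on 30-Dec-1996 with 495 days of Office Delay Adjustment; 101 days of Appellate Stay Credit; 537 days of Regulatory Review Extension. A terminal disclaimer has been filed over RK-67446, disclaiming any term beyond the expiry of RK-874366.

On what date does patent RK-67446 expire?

Natural term of RK-67446:
  Base: filing + 17 years → 30 December 2013.
  Office Delay Adjustment: +495 days → 9 May 2015.
  Appellate Stay Credit: +101 days → 18 August 2015.
  Regulatory Review Extension: 537 days (within the 972-day cap) → +537 days → 5 February 2017.
Expiry of referenced patent RK-874366:
  Base: filing + 17 years → 25 October 2013.
  Appellate Stay Credit: +566 days → 14 May 2015.
  Regulatory Review Extension: 1330 days claimed exceeds the 972-day cap, so +972 days → 10 January 2018.
Terminal disclaimer: RK-67446 expires on the earlier of 5 February 2017 and 10 January 2018.

2017-02-05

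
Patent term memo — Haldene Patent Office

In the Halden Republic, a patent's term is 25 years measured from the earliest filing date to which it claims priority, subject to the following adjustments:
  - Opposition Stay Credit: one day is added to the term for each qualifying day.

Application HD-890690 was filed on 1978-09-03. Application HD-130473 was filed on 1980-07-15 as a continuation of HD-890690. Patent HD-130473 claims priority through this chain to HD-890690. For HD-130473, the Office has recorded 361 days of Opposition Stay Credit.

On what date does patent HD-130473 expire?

August 29, 2004

Earliest priority filing: 3 September 1978.
Base term: 3 September 1978 + 25 years → 3 September 2003.
Opposition Stay Credit: +361 days → 29 August 2004.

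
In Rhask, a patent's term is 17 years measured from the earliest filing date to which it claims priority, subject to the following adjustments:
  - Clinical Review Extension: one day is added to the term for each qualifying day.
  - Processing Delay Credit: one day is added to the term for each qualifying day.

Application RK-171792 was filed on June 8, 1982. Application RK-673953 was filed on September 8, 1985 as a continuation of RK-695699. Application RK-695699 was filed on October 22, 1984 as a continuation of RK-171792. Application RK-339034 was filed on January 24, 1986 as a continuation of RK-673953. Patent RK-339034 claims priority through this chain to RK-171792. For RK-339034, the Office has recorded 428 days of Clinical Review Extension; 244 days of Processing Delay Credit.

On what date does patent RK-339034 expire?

Earliest priority filing: 8 June 1982.
Base term: 8 June 1982 + 17 years → 8 June 1999.
Clinical Review Extension: +428 days → 9 August 2000.
Processing Delay Credit: +244 days → 10 April 2001.

2001-04-10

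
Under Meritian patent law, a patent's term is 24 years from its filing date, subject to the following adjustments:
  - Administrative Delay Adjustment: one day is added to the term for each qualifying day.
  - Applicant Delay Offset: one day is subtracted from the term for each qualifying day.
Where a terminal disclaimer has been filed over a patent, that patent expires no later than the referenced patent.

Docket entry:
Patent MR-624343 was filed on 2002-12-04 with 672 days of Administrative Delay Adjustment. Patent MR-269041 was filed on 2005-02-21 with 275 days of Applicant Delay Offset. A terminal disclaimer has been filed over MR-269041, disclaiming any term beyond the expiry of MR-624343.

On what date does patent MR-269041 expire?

Natural term of MR-269041:
  Base: filing + 24 years → 21 February 2029.
  Applicant Delay Offset: −275 days → 22 May 2028.
Expiry of referenced patent MR-624343:
  Base: filing + 24 years → 4 December 2026.
  Administrative Delay Adjustment: +672 days → 6 October 2028.
Terminal disclaimer: MR-269041 expires on the earlier of 22 May 2028 and 6 October 2028.

2028-05-22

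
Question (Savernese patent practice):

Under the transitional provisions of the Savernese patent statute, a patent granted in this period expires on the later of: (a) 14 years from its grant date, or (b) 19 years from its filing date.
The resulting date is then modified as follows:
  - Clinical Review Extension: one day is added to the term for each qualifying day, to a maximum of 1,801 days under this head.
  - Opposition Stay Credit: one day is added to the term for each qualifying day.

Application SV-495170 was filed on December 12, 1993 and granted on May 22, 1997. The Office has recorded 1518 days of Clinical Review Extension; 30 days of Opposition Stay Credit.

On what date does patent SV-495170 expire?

(a) grant + 14 years → 22 May 2011.
(b) filing + 19 years → 12 December 2012.
Later of the two: 12 December 2012.
Clinical Review Extension: 1518 days (within the 1801-day cap) → +1518 days → 7 February 2017.
Opposition Stay Credit: +30 days → 9 March 2017.

March 9, 2017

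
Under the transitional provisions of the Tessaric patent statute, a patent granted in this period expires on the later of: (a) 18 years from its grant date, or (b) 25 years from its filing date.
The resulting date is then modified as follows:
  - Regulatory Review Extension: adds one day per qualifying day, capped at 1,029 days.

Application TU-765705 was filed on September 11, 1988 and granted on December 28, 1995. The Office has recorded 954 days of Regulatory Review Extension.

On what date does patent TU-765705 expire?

(a) grant + 18 years → 28 December 2013.
(b) filing + 25 years → 11 September 2013.
Later of the two: 28 December 2013.
Regulatory Review Extension: 954 days (within the 1029-day cap) → +954 days → 8 August 2016.

August 8, 2016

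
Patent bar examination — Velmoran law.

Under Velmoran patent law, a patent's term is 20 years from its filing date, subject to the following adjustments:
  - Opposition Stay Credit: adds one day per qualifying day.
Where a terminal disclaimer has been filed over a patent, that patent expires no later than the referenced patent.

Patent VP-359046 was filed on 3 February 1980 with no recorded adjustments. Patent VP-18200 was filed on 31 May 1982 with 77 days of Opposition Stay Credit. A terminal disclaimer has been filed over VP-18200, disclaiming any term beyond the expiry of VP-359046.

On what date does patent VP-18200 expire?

February 3, 2000

Natural term of VP-18200:
  Base: filing + 20 years → 31 May 2002.
  Opposition Stay Credit: +77 days → 16 August 2002.
Expiry of referenced patent VP-359046:
  Base: filing + 20 years → 3 February 2000.
Terminal disclaimer: VP-18200 expires on the earlier of 16 August 2002 and 3 February 2000.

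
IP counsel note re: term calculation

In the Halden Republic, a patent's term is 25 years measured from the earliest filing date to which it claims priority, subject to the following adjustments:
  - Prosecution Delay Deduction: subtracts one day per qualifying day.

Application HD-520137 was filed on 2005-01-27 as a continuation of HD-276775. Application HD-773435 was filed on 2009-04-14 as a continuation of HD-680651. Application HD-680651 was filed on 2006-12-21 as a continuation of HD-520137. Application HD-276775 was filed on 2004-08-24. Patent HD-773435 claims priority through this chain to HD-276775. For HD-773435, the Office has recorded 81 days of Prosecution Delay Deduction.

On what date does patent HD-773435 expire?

June 4, 2029

Earliest priority filing: 24 August 2004.
Base term: 24 August 2004 + 25 years → 24 August 2029.
Prosecution Delay Deduction: −81 days → 4 June 2029.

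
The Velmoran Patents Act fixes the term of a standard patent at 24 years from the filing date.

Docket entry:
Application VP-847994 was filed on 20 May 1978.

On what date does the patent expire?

Filing date + 24 years → 20 May 2002.

2002-05-20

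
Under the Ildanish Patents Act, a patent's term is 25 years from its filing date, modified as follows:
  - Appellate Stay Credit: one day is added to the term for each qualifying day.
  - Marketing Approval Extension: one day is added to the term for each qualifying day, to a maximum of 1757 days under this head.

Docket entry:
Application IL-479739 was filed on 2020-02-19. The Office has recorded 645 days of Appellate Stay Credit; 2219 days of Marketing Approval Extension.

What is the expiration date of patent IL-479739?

2051-09-18

Base term: filing date + 25 years → 19 February 2045.
Appellate Stay Credit: +645 days → 26 November 2046.
Marketing Approval Extension: 2219 days claimed exceeds the 1757-day cap, so +1757 days → 18 September 2051.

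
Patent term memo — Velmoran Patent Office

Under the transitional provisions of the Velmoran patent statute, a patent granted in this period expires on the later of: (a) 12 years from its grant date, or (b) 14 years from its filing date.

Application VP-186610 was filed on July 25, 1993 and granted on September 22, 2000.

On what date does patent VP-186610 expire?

September 22, 2012

(a) grant + 12 years → 22 September 2012.
(b) filing + 14 years → 25 July 2007.
Later of the two: 22 September 2012.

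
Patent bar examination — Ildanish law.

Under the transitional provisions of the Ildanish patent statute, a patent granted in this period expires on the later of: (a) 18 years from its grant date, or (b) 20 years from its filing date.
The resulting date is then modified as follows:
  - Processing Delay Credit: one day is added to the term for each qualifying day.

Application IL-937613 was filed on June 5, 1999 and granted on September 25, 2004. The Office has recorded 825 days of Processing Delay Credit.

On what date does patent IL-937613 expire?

(a) grant + 18 years → 25 September 2022.
(b) filing + 20 years → 5 June 2019.
Later of the two: 25 September 2022.
Processing Delay Credit: +825 days → 28 December 2024.

December 28, 2024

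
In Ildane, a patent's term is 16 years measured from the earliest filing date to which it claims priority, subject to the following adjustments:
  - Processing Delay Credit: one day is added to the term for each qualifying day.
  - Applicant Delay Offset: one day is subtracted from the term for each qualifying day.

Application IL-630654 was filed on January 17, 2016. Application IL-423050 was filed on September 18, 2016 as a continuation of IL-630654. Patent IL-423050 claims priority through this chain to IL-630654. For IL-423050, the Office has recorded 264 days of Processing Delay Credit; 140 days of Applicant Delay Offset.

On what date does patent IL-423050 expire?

Earliest priority filing: 17 January 2016.
Base term: 17 January 2016 + 16 years → 17 January 2032.
Processing Delay Credit: +264 days → 7 October 2032.
Applicant Delay Offset: −140 days → 20 May 2032.

2032-05-20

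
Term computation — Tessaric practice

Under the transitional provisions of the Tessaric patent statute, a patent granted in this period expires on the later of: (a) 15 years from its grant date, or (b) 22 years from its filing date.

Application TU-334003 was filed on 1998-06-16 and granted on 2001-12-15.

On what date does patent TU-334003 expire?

2020-06-16

(a) grant + 15 years → 15 December 2016.
(b) filing + 22 years → 16 June 2020.
Later of the two: 16 June 2020.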